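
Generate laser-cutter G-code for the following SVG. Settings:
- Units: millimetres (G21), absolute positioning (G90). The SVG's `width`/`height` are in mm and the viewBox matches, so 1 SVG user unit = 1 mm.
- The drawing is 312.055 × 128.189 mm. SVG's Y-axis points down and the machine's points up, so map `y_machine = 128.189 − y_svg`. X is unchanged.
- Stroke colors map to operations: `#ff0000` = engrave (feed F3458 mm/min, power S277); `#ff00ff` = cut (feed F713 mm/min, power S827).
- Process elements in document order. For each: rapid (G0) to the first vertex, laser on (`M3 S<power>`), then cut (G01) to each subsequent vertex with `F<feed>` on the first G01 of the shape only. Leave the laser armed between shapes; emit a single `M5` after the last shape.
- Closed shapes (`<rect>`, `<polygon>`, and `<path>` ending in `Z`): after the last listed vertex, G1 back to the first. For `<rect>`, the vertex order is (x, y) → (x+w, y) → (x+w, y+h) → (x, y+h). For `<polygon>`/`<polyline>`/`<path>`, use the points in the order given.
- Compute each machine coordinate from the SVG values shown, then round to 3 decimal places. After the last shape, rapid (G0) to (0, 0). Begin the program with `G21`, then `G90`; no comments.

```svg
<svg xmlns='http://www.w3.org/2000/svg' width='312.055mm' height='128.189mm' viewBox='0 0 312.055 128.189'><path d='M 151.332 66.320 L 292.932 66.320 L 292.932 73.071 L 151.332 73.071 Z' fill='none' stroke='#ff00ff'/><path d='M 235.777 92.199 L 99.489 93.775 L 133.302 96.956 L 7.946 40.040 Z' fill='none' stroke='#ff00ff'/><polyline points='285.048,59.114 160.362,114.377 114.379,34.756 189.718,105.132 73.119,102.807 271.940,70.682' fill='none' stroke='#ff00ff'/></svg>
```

G21
G90
G0 X151.332 Y61.869
M3 S827
G01 X292.932 Y61.869 F713
G01 X292.932 Y55.118
G01 X151.332 Y55.118
G01 X151.332 Y61.869
G0 X235.777 Y35.990
M3 S827
G01 X99.489 Y34.414 F713
G01 X133.302 Y31.233
G01 X7.946 Y88.149
G01 X235.777 Y35.990
G0 X285.048 Y69.075
M3 S827
G01 X160.362 Y13.812 F713
G01 X114.379 Y93.433
G01 X189.718 Y23.057
G01 X73.119 Y25.382
G01 X271.940 Y57.507
M5
G0 X0.000 Y0.000

Since the viewBox matches the mm dimensions, user units are millimetres directly. The only transform is the Y-flip y_m = 128.189 − y_svg.

Shape 1 is a rectangle drawn with `<path>`. Its stroke #ff00ff means cut at S827, F713. After flipping Y the toolpath is (151.332,61.869) → (292.932,61.869) → (292.932,55.118) → (151.332,55.118) → (151.332,61.869), returning to the start.

Shape 2 is a closed polygon drawn with `<path>`. Its stroke #ff00ff means cut at S827, F713. After flipping Y the toolpath is (235.777,35.990) → (99.489,34.414) → (133.302,31.233) → (7.946,88.149) → (235.777,35.990), returning to the start.

Shape 3 is a open polyline drawn with `<polyline>`. Its stroke #ff00ff means cut at S827, F713. After flipping Y the toolpath is (285.048,69.075) → (160.362,13.812) → (114.379,93.433) → (189.718,23.057) → (73.119,25.382) → (271.940,57.507).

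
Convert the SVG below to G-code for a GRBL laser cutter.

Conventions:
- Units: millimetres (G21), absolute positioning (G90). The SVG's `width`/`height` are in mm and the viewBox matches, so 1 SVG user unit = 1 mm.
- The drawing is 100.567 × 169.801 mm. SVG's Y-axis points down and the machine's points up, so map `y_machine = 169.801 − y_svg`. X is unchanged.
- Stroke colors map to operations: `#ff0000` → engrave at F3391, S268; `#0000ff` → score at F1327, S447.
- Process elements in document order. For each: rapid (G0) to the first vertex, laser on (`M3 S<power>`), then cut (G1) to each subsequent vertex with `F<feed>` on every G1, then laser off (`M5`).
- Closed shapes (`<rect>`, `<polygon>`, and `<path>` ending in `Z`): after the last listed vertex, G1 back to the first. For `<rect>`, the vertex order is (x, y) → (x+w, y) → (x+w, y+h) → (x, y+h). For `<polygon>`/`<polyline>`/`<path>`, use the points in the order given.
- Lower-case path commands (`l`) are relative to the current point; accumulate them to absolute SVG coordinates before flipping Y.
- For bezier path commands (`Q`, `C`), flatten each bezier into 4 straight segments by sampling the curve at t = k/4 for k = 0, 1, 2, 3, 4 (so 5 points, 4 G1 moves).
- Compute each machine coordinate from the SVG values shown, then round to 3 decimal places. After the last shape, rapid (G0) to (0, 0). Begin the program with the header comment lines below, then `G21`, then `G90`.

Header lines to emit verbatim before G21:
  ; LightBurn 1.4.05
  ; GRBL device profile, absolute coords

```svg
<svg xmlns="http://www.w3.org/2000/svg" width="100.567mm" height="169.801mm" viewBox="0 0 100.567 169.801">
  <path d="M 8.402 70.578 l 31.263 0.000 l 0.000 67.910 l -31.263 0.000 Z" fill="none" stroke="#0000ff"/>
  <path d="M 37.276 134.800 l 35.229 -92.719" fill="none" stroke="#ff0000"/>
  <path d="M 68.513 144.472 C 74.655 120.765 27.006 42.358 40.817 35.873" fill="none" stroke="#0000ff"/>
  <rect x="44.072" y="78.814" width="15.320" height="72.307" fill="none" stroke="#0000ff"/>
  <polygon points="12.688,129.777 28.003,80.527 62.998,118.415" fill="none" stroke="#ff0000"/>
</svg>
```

Since the viewBox matches the mm dimensions, user units are millimetres directly. The only transform is the Y-flip y_m = 169.801 − y_svg.

Shape 1 is a rectangle drawn with `<path>`. Its stroke #0000ff means score at S447, F1327. After flipping Y the toolpath is (8.402,99.223) → (39.665,99.223) → (39.665,31.313) → (8.402,31.313) → (8.402,99.223), returning to the start.

Shape 2 is a line segment drawn with `<path>`. Its stroke #ff0000 means engrave at S268, F3391. After flipping Y the toolpath is (37.276,35.001) → (72.505,127.720).

Shape 3 is a cubic bezier drawn with `<path>`. Its stroke #0000ff means score at S447, F1327. After flipping Y the toolpath is (68.513,25.329) → (64.834,51.387) → (51.789,86.087) → (40.182,117.557) → (40.817,133.928).

Shape 4 is a rectangle drawn with `<rect>`. Its stroke #0000ff means score at S447, F1327. After flipping Y the toolpath is (44.072,90.987) → (59.392,90.987) → (59.392,18.680) → (44.072,18.680) → (44.072,90.987), returning to the start.

Shape 5 is a regular polygon drawn with `<polygon>`. Its stroke #ff0000 means engrave at S268, F3391. After flipping Y the toolpath is (12.688,40.024) → (28.003,89.274) → (62.998,51.386) → (12.688,40.024), returning to the start.

; LightBurn 1.4.05
; GRBL device profile, absolute coords
G21
G90
G0 X8.402 Y99.223
M3 S447
G1 X39.665 Y99.223 F1327
G1 X39.665 Y31.313 F1327
G1 X8.402 Y31.313 F1327
G1 X8.402 Y99.223 F1327
M5
G0 X37.276 Y35.001
M3 S268
G1 X72.505 Y127.720 F3391
M5
G0 X68.513 Y25.329
M3 S447
G1 X64.834 Y51.387 F1327
G1 X51.789 Y86.087 F1327
G1 X40.182 Y117.557 F1327
G1 X40.817 Y133.928 F1327
M5
G0 X44.072 Y90.987
M3 S447
G1 X59.392 Y90.987 F1327
G1 X59.392 Y18.680 F1327
G1 X44.072 Y18.680 F1327
G1 X44.072 Y90.987 F1327
M5
G0 X12.688 Y40.024
M3 S268
G1 X28.003 Y89.274 F3391
G1 X62.998 Y51.386 F3391
G1 X12.688 Y40.024 F3391
M5
G0 X0.000 Y0.000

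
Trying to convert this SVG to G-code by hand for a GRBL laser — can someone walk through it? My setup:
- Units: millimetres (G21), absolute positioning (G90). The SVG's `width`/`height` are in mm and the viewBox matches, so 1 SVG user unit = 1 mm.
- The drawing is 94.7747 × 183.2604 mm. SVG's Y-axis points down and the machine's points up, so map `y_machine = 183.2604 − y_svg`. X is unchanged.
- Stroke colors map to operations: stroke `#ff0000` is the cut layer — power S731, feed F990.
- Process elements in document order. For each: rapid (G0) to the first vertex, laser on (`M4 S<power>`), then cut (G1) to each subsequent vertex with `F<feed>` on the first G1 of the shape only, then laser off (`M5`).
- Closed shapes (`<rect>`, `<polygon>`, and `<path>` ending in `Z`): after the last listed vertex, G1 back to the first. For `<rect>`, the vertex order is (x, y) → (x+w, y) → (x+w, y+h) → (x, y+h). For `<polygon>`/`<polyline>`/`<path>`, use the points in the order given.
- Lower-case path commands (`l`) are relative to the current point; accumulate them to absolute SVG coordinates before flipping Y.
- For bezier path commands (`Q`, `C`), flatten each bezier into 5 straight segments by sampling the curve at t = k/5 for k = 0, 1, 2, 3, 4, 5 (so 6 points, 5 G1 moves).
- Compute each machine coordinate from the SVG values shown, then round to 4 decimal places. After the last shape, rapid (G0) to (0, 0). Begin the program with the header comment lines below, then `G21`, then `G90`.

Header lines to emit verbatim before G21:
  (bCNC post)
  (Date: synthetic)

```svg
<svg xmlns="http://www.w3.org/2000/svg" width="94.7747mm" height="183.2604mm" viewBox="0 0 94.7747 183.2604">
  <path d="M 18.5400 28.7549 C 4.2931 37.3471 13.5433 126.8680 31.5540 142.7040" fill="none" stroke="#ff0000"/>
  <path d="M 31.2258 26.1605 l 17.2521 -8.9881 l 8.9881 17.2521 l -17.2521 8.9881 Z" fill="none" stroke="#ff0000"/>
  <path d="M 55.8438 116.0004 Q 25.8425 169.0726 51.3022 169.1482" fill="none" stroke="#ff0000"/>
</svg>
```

(bCNC post)
(Date: synthetic)
G21
G90
G0 X18.5400 Y154.5055
M4 S731
G1 X12.6936 Y140.8756 F990
G1 X11.7792 Y115.2444
G1 X15.0893 Y85.0331
G1 X21.9167 Y57.6633
G1 X31.5540 Y40.5564
M5
G0 X31.2258 Y157.0999
M4 S731
G1 X48.4779 Y166.0880 F990
G1 X57.4660 Y148.8359
G1 X40.2139 Y139.8478
G1 X31.2258 Y157.0999
M5
G0 X55.8438 Y67.2600
M4 S731
G1 X46.0617 Y48.1510 F990
G1 X40.7165 Y33.2817
G1 X39.8082 Y22.6521
G1 X43.3368 Y16.2623
G1 X51.3022 Y14.1122
M5
G0 X0.0000 Y0.0000

1 u = 1 mm; y_m = 183.2604 − y.

[1] `<path>` cubic bezier, #ff0000→cut S731 F990: (18.5400,154.5055) → (12.6936,140.8756) → (11.7792,115.2444) → (15.0893,85.0331) → (21.9167,57.6633) → (31.5540,40.5564)

[2] `<path>` regular polygon, #ff0000→cut S731 F990: (31.2258,157.0999) → (48.4779,166.0880) → (57.4660,148.8359) → (40.2139,139.8478) → (31.2258,157.0999) (closed)

[3] `<path>` quadratic bezier, #ff0000→cut S731 F990: (55.8438,67.2600) → (46.0617,48.1510) → (40.7165,33.2817) → (39.8082,22.6521) → (43.3368,16.2623) → (51.3022,14.1122)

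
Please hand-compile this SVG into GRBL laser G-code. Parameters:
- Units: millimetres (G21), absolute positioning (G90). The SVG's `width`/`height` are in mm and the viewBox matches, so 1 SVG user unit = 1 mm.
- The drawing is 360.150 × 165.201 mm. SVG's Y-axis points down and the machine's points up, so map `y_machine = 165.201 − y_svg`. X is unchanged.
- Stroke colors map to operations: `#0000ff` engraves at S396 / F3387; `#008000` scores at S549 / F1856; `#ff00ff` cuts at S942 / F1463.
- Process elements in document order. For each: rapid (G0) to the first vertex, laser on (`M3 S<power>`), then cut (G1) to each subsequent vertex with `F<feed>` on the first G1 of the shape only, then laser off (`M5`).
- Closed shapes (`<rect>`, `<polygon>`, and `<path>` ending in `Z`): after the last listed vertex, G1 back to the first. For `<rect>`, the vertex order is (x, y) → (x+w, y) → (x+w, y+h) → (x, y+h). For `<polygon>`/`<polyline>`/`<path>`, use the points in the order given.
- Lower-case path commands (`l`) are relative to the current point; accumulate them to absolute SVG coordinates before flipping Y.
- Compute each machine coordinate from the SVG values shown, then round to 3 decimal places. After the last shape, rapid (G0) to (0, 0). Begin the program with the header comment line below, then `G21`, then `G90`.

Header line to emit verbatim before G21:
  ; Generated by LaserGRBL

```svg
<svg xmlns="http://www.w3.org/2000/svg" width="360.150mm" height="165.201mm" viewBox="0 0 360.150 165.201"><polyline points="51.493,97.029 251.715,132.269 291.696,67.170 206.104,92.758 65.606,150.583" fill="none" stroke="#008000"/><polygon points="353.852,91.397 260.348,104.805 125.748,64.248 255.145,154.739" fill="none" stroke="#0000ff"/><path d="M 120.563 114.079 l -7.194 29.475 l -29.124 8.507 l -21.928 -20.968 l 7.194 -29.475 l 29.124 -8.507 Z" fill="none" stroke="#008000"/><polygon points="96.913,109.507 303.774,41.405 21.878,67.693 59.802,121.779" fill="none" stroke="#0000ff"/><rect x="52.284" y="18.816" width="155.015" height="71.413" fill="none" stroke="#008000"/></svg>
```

1 u = 1 mm; y_m = 165.201 − y.

[1] `<polyline>` open polyline, #008000→score S549 F1856: (51.493,68.172) → (251.715,32.932) → (291.696,98.031) → (206.104,72.443) → (65.606,14.618)

[2] `<polygon>` closed polygon, #0000ff→engrave S396 F3387: (353.852,73.804) → (260.348,60.396) → (125.748,100.953) → (255.145,10.462) → (353.852,73.804) (closed)

[3] `<path>` regular polygon, #008000→score S549 F1856: (120.563,51.122) → (113.369,21.647) → (84.245,13.140) → (62.317,34.108) → (69.511,63.583) → (98.635,72.090) → (120.563,51.122) (closed)

[4] `<polygon>` closed polygon, #0000ff→engrave S396 F3387: (96.913,55.694) → (303.774,123.796) → (21.878,97.508) → (59.802,43.422) → (96.913,55.694) (closed)

[5] `<rect>` rectangle, #008000→score S549 F1856: (52.284,146.385) → (207.299,146.385) → (207.299,74.972) → (52.284,74.972) → (52.284,146.385) (closed)

; Generated by LaserGRBL
G21
G90
G0 X51.493 Y68.172
M3 S549
G1 X251.715 Y32.932 F1856
G1 X291.696 Y98.031
G1 X206.104 Y72.443
G1 X65.606 Y14.618
M5
G0 X353.852 Y73.804
M3 S396
G1 X260.348 Y60.396 F3387
G1 X125.748 Y100.953
G1 X255.145 Y10.462
G1 X353.852 Y73.804
M5
G0 X120.563 Y51.122
M3 S549
G1 X113.369 Y21.647 F1856
G1 X84.245 Y13.140
G1 X62.317 Y34.108
G1 X69.511 Y63.583
G1 X98.635 Y72.090
G1 X120.563 Y51.122
M5
G0 X96.913 Y55.694
M3 S396
G1 X303.774 Y123.796 F3387
G1 X21.878 Y97.508
G1 X59.802 Y43.422
G1 X96.913 Y55.694
M5
G0 X52.284 Y146.385
M3 S549
G1 X207.299 Y146.385 F1856
G1 X207.299 Y74.972
G1 X52.284 Y74.972
G1 X52.284 Y146.385
M5
G0 X0.000 Y0.000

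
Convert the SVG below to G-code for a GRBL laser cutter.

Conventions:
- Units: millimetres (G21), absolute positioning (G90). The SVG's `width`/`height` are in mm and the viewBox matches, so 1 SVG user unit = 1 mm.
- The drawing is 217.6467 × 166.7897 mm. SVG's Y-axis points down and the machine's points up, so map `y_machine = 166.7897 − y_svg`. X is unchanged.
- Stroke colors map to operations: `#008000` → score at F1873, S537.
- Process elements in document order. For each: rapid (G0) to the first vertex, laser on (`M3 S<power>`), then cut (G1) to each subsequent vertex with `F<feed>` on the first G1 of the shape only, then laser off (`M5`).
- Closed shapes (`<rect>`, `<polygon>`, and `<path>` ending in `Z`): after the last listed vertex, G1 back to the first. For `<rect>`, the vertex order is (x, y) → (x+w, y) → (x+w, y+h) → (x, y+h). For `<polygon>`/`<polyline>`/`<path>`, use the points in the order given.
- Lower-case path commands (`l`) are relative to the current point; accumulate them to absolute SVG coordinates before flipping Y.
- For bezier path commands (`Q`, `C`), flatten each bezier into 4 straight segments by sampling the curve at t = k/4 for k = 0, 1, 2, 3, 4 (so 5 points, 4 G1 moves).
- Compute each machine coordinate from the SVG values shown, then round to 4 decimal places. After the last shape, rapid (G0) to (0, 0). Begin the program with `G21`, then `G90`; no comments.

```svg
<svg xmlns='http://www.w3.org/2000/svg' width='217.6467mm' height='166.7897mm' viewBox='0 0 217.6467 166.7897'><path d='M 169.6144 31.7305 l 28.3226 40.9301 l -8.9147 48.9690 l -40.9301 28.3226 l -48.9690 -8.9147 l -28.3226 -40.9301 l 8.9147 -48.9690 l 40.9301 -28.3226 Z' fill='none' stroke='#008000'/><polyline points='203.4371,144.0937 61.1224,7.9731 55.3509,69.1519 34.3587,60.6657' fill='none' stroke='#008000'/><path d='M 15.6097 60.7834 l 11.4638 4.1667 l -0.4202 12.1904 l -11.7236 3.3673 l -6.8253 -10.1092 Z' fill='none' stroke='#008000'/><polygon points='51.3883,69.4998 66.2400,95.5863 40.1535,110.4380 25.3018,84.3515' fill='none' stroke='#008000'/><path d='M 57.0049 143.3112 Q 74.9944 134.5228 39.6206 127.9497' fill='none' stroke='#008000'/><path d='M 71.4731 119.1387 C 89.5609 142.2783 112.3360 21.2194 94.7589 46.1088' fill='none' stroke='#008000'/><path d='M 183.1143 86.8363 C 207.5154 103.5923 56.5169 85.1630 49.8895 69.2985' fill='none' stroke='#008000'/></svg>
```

G21
G90
G0 X169.6144 Y135.0592
M3 S537
G1 X197.9370 Y94.1291 F1873
G1 X189.0223 Y45.1601
G1 X148.0922 Y16.8375
G1 X99.1232 Y25.7522
G1 X70.8006 Y66.6823
G1 X79.7153 Y115.6513
G1 X120.6454 Y143.9739
G1 X169.6144 Y135.0592
M5
G0 X203.4371 Y22.6960
M3 S537
G1 X61.1224 Y158.8166 F1873
G1 X55.3509 Y97.6378
G1 X34.3587 Y106.1240
M5
G0 X15.6097 Y106.0063
M3 S537
G1 X27.0735 Y101.8396 F1873
G1 X26.6533 Y89.6492
G1 X14.9297 Y86.2819
G1 X8.1044 Y96.3911
G1 X15.6097 Y106.0063
M5
G0 X51.3883 Y97.2899
M3 S537
G1 X66.2400 Y71.2034 F1873
G1 X40.1535 Y56.3517
G1 X25.3018 Y82.4382
G1 X51.3883 Y97.2899
M5
G0 X57.0049 Y23.4785
M3 S537
G1 X62.6644 Y27.7342 F1873
G1 X61.6536 Y31.7131
G1 X53.9723 Y35.4150
G1 X39.6206 Y38.8400
M5
G0 X71.4731 Y47.6510
M3 S537
G1 X85.2141 Y52.8000 F1873
G1 X96.4903 Y84.8221
G1 X101.0794 Y116.5162
G1 X94.7589 Y120.6809
M5
G0 X183.1143 Y79.9534
M3 S537
G1 X173.5241 Y73.3938 F1873
G1 X128.1376 Y76.4896
G1 X76.9332 Y85.7018
G1 X49.8895 Y97.4912
M5
G0 X0.0000 Y0.0000

Since the viewBox matches the mm dimensions, user units are millimetres directly. The only transform is the Y-flip y_m = 166.7897 − y_svg.

Shape 1 is a regular polygon drawn with `<path>`. Its stroke #008000 means score at S537, F1873. After flipping Y the toolpath is (169.6144,135.0592) → (197.9370,94.1291) → (189.0223,45.1601) → (148.0922,16.8375) → (99.1232,25.7522) → (70.8006,66.6823) → (79.7153,115.6513) → (120.6454,143.9739) → (169.6144,135.0592), returning to the start.

Shape 2 is a open polyline drawn with `<polyline>`. Its stroke #008000 means score at S537, F1873. After flipping Y the toolpath is (203.4371,22.6960) → (61.1224,158.8166) → (55.3509,97.6378) → (34.3587,106.1240).

Shape 3 is a regular polygon drawn with `<path>`. Its stroke #008000 means score at S537, F1873. After flipping Y the toolpath is (15.6097,106.0063) → (27.0735,101.8396) → (26.6533,89.6492) → (14.9297,86.2819) → (8.1044,96.3911) → (15.6097,106.0063), returning to the start.

Shape 4 is a regular polygon drawn with `<polygon>`. Its stroke #008000 means score at S537, F1873. After flipping Y the toolpath is (51.3883,97.2899) → (66.2400,71.2034) → (40.1535,56.3517) → (25.3018,82.4382) → (51.3883,97.2899), returning to the start.

Shape 5 is a quadratic bezier drawn with `<path>`. Its stroke #008000 means score at S537, F1873. After flipping Y the toolpath is (57.0049,23.4785) → (62.6644,27.7342) → (61.6536,31.7131) → (53.9723,35.4150) → (39.6206,38.8400).

Shape 6 is a cubic bezier drawn with `<path>`. Its stroke #008000 means score at S537, F1873. After flipping Y the toolpath is (71.4731,47.6510) → (85.2141,52.8000) → (96.4903,84.8221) → (101.0794,116.5162) → (94.7589,120.6809).

Shape 7 is a cubic bezier drawn with `<path>`. Its stroke #008000 means score at S537, F1873. After flipping Y the toolpath is (183.1143,79.9534) → (173.5241,73.3938) → (128.1376,76.4896) → (76.9332,85.7018) → (49.8895,97.4912).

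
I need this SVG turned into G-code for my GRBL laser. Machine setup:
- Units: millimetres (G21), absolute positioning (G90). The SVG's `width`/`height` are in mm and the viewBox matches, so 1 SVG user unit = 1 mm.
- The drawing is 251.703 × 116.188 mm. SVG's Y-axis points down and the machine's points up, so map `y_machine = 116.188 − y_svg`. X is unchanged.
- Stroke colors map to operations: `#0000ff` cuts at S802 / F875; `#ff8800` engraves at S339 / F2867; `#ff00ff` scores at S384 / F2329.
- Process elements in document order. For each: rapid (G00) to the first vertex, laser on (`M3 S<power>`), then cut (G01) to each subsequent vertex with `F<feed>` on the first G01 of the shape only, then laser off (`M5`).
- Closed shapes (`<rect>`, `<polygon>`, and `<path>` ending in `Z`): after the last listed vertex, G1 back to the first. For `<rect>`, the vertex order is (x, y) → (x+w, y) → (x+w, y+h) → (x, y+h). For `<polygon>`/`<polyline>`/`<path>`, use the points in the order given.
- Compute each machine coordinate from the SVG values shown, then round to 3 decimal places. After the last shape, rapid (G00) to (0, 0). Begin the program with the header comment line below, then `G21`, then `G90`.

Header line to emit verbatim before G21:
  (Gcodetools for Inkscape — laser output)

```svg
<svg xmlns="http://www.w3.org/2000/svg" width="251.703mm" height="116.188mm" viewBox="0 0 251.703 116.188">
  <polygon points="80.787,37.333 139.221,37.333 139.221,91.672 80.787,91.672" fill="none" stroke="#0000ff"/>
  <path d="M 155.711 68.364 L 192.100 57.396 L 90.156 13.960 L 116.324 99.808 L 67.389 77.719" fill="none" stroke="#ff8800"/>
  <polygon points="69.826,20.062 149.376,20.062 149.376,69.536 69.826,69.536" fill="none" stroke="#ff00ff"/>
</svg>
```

(Gcodetools for Inkscape — laser output)
G21
G90
G00 X80.787 Y78.855
M3 S802
G01 X139.221 Y78.855 F875
G01 X139.221 Y24.516
G01 X80.787 Y24.516
G01 X80.787 Y78.855
M5
G00 X155.711 Y47.824
M3 S339
G01 X192.100 Y58.792 F2867
G01 X90.156 Y102.228
G01 X116.324 Y16.380
G01 X67.389 Y38.469
M5
G00 X69.826 Y96.126
M3 S384
G01 X149.376 Y96.126 F2329
G01 X149.376 Y46.652
G01 X69.826 Y46.652
G01 X69.826 Y96.126
M5
G00 X0.000 Y0.000

1 u = 1 mm; y_m = 116.188 − y.

[1] `<polygon>` rectangle, #0000ff→cut S802 F875: (80.787,78.855) → (139.221,78.855) → (139.221,24.516) → (80.787,24.516) → (80.787,78.855) (closed)

[2] `<path>` open polyline, #ff8800→engrave S339 F2867: (155.711,47.824) → (192.100,58.792) → (90.156,102.228) → (116.324,16.380) → (67.389,38.469)

[3] `<polygon>` rectangle, #ff00ff→score S384 F2329: (69.826,96.126) → (149.376,96.126) → (149.376,46.652) → (69.826,46.652) → (69.826,96.126) (closed)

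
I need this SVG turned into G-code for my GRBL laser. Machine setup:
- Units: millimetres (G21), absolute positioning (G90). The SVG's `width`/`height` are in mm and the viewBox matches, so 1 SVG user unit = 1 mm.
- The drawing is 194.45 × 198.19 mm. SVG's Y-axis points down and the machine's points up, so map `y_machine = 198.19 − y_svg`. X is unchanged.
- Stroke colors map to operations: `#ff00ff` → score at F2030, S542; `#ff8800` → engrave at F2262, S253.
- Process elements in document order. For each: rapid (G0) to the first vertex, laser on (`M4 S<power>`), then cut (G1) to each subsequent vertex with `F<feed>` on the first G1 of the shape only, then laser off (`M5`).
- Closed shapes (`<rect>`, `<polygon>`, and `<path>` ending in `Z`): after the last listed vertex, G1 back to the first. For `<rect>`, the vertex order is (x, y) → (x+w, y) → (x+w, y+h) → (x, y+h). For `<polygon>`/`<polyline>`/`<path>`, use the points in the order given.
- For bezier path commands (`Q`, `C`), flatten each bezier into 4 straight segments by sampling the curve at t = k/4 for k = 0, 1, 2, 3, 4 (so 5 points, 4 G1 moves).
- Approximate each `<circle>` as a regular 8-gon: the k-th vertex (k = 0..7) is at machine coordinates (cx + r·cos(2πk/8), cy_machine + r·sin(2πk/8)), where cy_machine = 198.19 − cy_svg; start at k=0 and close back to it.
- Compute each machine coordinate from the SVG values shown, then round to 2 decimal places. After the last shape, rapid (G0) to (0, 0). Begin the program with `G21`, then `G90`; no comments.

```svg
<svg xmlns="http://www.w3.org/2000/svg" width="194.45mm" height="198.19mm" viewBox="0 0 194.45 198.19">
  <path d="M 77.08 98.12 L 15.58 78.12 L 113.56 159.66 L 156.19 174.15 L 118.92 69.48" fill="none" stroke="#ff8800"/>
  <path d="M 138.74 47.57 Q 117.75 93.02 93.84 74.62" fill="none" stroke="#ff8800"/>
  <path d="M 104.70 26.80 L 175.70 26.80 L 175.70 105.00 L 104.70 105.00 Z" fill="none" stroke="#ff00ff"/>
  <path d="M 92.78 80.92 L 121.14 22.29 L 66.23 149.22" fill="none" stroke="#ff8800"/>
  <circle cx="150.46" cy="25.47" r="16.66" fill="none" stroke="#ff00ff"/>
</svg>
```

viewBox `0 0 194.45 198.19` with mm width/height → 1 unit = 1 mm. Flip: y_m = 198.19 − y_svg.

**Shape 1** — `<path>` open polyline, stroke `#ff8800` → engrave (S253, F2262). Machine vertices: (77.08,100.07) → (15.58,120.07) → (113.56,38.53) → (156.19,24.04) → (118.92,128.71). Open path.

**Shape 2** — `<path>` quadratic bezier, stroke `#ff8800` → engrave (S253, F2262). Control points (SVG): P0=(138.74,47.57), P1=(117.75,93.02), P2=(93.84,74.62); sampled at t=k/4. Machine vertices: (138.74,150.62) → (128.06,131.89) → (117.02,121.13) → (105.61,118.36) → (93.84,123.57). Open path.

**Shape 3** — `<path>` rectangle, stroke `#ff00ff` → score (S542, F2030). Machine vertices: (104.70,171.39) → (175.70,171.39) → (175.70,93.19) → (104.70,93.19) → (104.70,171.39). Closed: final G1 returns to the first vertex.

**Shape 4** — `<path>` open polyline, stroke `#ff8800` → engrave (S253, F2262). Machine vertices: (92.78,117.27) → (121.14,175.90) → (66.23,48.97). Open path.

**Shape 5** — `<circle>` circle, stroke `#ff00ff` → score (S542, F2030). Machine vertices: (167.12,172.72) → (162.24,184.50) → (150.46,189.38) → (138.68,184.50) → (133.80,172.72) → (138.68,160.94) → (150.46,156.06) → (162.24,160.94) → (167.12,172.72). Closed: final G1 returns to the first vertex.

G21
G90
G0 X77.08 Y100.07
M4 S253
G1 X15.58 Y120.07 F2262
G1 X113.56 Y38.53
G1 X156.19 Y24.04
G1 X118.92 Y128.71
M5
G0 X138.74 Y150.62
M4 S253
G1 X128.06 Y131.89 F2262
G1 X117.02 Y121.13
G1 X105.61 Y118.36
G1 X93.84 Y123.57
M5
G0 X104.70 Y171.39
M4 S542
G1 X175.70 Y171.39 F2030
G1 X175.70 Y93.19
G1 X104.70 Y93.19
G1 X104.70 Y171.39
M5
G0 X92.78 Y117.27
M4 S253
G1 X121.14 Y175.90 F2262
G1 X66.23 Y48.97
M5
G0 X167.12 Y172.72
M4 S542
G1 X162.24 Y184.50 F2030
G1 X150.46 Y189.38
G1 X138.68 Y184.50
G1 X133.80 Y172.72
G1 X138.68 Y160.94
G1 X150.46 Y156.06
G1 X162.24 Y160.94
G1 X167.12 Y172.72
M5
G0 X0.00 Y0.00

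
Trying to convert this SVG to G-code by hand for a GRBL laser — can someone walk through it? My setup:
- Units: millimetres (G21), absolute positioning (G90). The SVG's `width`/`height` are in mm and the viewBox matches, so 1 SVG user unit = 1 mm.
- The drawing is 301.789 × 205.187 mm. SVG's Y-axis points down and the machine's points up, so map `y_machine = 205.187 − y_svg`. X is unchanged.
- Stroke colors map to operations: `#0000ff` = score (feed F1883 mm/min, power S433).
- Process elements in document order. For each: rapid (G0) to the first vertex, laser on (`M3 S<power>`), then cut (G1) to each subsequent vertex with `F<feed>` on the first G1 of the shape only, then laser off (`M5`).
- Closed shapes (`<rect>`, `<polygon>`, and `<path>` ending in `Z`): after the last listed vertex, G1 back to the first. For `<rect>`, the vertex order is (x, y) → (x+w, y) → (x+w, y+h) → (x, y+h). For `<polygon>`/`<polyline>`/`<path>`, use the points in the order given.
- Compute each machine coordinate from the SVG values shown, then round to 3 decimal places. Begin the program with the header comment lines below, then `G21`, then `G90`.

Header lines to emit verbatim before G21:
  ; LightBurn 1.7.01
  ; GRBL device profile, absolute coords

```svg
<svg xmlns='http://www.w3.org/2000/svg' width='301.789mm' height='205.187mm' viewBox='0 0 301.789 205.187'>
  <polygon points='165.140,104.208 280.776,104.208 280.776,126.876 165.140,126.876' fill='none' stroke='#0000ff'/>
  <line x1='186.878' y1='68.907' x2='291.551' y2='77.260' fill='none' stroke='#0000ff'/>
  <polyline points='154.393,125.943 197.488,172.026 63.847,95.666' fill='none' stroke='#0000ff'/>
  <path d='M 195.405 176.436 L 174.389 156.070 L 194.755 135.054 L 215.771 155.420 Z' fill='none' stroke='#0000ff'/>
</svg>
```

1 u = 1 mm; y_m = 205.187 − y.

[1] `<polygon>` rectangle, #0000ff→score S433 F1883: (165.140,100.979) → (280.776,100.979) → (280.776,78.311) → (165.140,78.311) → (165.140,100.979) (closed)

[2] `<line>` line segment, #0000ff→score S433 F1883: (186.878,136.280) → (291.551,127.927)

[3] `<polyline>` open polyline, #0000ff→score S433 F1883: (154.393,79.244) → (197.488,33.161) → (63.847,109.521)

[4] `<path>` regular polygon, #0000ff→score S433 F1883: (195.405,28.751) → (174.389,49.117) → (194.755,70.133) → (215.771,49.767) → (195.405,28.751) (closed)

; LightBurn 1.7.01
; GRBL device profile, absolute coords
G21
G90
G0 X165.140 Y100.979
M3 S433
G1 X280.776 Y100.979 F1883
G1 X280.776 Y78.311
G1 X165.140 Y78.311
G1 X165.140 Y100.979
M5
G0 X186.878 Y136.280
M3 S433
G1 X291.551 Y127.927 F1883
M5
G0 X154.393 Y79.244
M3 S433
G1 X197.488 Y33.161 F1883
G1 X63.847 Y109.521
M5
G0 X195.405 Y28.751
M3 S433
G1 X174.389 Y49.117 F1883
G1 X194.755 Y70.133
G1 X215.771 Y49.767
G1 X195.405 Y28.751
M5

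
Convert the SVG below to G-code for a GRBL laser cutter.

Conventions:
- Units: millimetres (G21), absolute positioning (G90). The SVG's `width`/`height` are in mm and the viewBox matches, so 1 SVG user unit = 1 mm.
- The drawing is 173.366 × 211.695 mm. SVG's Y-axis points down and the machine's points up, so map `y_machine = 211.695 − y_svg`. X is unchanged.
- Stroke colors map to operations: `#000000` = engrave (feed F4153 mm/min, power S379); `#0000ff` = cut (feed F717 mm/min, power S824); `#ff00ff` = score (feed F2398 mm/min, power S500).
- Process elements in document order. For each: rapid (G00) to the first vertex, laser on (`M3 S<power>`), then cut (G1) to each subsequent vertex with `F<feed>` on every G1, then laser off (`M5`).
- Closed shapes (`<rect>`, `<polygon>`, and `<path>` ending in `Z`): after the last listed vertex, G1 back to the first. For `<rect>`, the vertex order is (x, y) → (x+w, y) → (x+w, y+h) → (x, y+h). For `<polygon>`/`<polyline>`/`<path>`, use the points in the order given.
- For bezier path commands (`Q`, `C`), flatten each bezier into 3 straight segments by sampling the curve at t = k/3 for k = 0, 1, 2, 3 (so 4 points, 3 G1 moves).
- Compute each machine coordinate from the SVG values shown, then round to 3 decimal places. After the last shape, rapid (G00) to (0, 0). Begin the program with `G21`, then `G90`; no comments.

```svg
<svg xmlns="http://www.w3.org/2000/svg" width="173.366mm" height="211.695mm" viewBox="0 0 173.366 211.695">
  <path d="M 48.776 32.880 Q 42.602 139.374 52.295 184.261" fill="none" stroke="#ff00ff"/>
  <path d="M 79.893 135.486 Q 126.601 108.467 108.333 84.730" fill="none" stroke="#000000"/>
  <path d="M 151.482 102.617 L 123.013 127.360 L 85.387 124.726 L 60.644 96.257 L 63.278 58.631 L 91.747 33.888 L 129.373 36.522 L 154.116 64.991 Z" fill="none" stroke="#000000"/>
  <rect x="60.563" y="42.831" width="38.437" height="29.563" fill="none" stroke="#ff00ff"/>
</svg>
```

G21
G90
G00 X48.776 Y178.815
M3 S500
G1 X46.423 Y114.664 F2398
G1 X47.596 Y64.204 F2398
G1 X52.295 Y27.434 F2398
M5
G00 X79.893 Y76.209
M3 S379
G1 X103.812 Y93.857 F4153
G1 X113.292 Y110.776 F4153
G1 X108.333 Y126.965 F4153
M5
G00 X151.482 Y109.078
M3 S379
G1 X123.013 Y84.335 F4153
G1 X85.387 Y86.969 F4153
G1 X60.644 Y115.438 F4153
G1 X63.278 Y153.064 F4153
G1 X91.747 Y177.807 F4153
G1 X129.373 Y175.173 F4153
G1 X154.116 Y146.704 F4153
G1 X151.482 Y109.078 F4153
M5
G00 X60.563 Y168.864
M3 S500
G1 X99.000 Y168.864 F2398
G1 X99.000 Y139.301 F2398
G1 X60.563 Y139.301 F2398
G1 X60.563 Y168.864 F2398
M5
G00 X0.000 Y0.000

Since the viewBox matches the mm dimensions, user units are millimetres directly. The only transform is the Y-flip y_m = 211.695 − y_svg.

Shape 1 is a quadratic bezier drawn with `<path>`. Its stroke #ff00ff means score at S500, F2398. After flipping Y the toolpath is (48.776,178.815) → (46.423,114.664) → (47.596,64.204) → (52.295,27.434).

Shape 2 is a quadratic bezier drawn with `<path>`. Its stroke #000000 means engrave at S379, F4153. After flipping Y the toolpath is (79.893,76.209) → (103.812,93.857) → (113.292,110.776) → (108.333,126.965).

Shape 3 is a regular polygon drawn with `<path>`. Its stroke #000000 means engrave at S379, F4153. After flipping Y the toolpath is (151.482,109.078) → (123.013,84.335) → (85.387,86.969) → (60.644,115.438) → (63.278,153.064) → (91.747,177.807) → (129.373,175.173) → (154.116,146.704) → (151.482,109.078), returning to the start.

Shape 4 is a rectangle drawn with `<rect>`. Its stroke #ff00ff means score at S500, F2398. After flipping Y the toolpath is (60.563,168.864) → (99.000,168.864) → (99.000,139.301) → (60.563,139.301) → (60.563,168.864), returning to the start.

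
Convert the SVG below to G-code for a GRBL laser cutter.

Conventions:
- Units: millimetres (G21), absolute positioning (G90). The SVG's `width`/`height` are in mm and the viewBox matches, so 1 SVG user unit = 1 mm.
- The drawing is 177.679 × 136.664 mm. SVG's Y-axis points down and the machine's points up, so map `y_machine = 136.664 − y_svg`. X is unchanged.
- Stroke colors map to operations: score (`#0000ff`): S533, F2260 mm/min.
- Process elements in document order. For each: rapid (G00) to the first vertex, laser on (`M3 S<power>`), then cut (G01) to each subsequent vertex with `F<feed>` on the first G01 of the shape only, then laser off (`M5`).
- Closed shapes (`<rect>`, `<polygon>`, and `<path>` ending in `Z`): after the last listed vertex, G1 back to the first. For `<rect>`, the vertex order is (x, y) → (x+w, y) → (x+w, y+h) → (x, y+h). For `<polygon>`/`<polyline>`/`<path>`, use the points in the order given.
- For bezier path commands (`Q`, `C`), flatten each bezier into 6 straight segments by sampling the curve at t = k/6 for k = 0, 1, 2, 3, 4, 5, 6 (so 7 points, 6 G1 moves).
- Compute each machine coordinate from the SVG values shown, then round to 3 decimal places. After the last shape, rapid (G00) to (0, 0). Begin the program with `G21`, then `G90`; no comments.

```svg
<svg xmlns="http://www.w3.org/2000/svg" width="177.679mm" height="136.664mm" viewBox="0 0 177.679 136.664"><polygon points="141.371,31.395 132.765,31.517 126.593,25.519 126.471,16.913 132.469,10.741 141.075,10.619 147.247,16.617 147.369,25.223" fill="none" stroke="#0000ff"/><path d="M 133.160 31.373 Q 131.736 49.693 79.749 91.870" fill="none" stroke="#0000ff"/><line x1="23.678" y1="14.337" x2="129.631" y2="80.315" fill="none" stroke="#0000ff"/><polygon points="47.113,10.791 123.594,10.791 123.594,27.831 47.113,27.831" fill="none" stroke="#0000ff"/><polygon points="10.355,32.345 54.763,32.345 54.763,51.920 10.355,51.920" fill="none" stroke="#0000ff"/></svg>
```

G21
G90
G00 X141.371 Y105.269
M3 S533
G01 X132.765 Y105.147 F2260
G01 X126.593 Y111.145
G01 X126.471 Y119.751
G01 X132.469 Y125.923
G01 X141.075 Y126.045
G01 X147.247 Y120.047
G01 X147.369 Y111.441
G01 X141.371 Y105.269
M5
G00 X133.160 Y105.291
M3 S533
G01 X131.281 Y98.522 F2260
G01 X126.593 Y90.427
G01 X119.095 Y81.007
G01 X108.789 Y70.261
G01 X95.673 Y58.190
G01 X79.749 Y44.794
M5
G00 X23.678 Y122.327
M3 S533
G01 X129.631 Y56.349 F2260
M5
G00 X47.113 Y125.873
M3 S533
G01 X123.594 Y125.873 F2260
G01 X123.594 Y108.833
G01 X47.113 Y108.833
G01 X47.113 Y125.873
M5
G00 X10.355 Y104.319
M3 S533
G01 X54.763 Y104.319 F2260
G01 X54.763 Y84.744
G01 X10.355 Y84.744
G01 X10.355 Y104.319
M5
G00 X0.000 Y0.000

1 u = 1 mm; y_m = 136.664 − y.

[1] `<polygon>` regular polygon, #0000ff→score S533 F2260: (141.371,105.269) → (132.765,105.147) → (126.593,111.145) → (126.471,119.751) → (132.469,125.923) → (141.075,126.045) → (147.247,120.047) → (147.369,111.441) → (141.371,105.269) (closed)

[2] `<path>` quadratic bezier, #0000ff→score S533 F2260: (133.160,105.291) → (131.281,98.522) → (126.593,90.427) → (119.095,81.007) → (108.789,70.261) → (95.673,58.190) → (79.749,44.794)

[3] `<line>` line segment, #0000ff→score S533 F2260: (23.678,122.327) → (129.631,56.349)

[4] `<polygon>` rectangle, #0000ff→score S533 F2260: (47.113,125.873) → (123.594,125.873) → (123.594,108.833) → (47.113,108.833) → (47.113,125.873) (closed)

[5] `<polygon>` rectangle, #0000ff→score S533 F2260: (10.355,104.319) → (54.763,104.319) → (54.763,84.744) → (10.355,84.744) → (10.355,104.319) (closed)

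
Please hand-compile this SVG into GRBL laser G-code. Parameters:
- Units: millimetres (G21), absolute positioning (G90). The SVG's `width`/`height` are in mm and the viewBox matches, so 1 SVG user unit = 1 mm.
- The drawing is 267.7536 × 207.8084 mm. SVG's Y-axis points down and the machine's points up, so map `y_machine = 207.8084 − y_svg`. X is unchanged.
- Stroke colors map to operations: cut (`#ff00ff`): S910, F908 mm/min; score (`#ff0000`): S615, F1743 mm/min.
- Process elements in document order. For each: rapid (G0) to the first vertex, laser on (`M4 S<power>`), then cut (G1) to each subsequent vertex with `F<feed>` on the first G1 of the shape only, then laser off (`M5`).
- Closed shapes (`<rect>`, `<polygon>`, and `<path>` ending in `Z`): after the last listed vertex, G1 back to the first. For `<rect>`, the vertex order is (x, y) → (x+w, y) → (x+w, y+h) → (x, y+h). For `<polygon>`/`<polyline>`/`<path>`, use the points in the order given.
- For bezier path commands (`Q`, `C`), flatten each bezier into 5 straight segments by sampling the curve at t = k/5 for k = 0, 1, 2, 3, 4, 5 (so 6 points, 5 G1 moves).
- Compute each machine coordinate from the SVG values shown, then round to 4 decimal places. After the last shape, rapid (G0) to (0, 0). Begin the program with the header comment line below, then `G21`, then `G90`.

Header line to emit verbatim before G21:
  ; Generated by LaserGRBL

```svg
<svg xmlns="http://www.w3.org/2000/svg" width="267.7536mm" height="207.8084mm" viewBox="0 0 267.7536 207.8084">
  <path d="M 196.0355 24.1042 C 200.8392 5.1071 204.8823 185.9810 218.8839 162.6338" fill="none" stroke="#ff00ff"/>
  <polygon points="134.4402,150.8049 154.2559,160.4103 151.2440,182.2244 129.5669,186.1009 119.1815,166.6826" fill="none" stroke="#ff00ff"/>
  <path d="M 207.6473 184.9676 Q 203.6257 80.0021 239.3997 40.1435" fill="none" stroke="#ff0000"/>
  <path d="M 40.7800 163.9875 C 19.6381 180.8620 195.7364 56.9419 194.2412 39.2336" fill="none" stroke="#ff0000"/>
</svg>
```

; Generated by LaserGRBL
G21
G90
G0 X196.0355 Y183.7042
M4 S910
G1 X198.9122 Y174.3507 F908
G1 X202.1209 Y136.4245
G1 X206.1760 Y89.3222
G1 X211.5922 Y52.4401
G1 X218.8839 Y45.1746
M5
G0 X134.4402 Y57.0035
M4 S910
G1 X154.2559 Y47.3981 F908
G1 X151.2440 Y25.5840
G1 X129.5669 Y21.7075
G1 X119.1815 Y41.1258
G1 X134.4402 Y57.0035
M5
G0 X207.6473 Y22.8408
M4 S615
G1 X207.6305 Y62.2227 F1743
G1 X210.7973 Y96.3961
G1 X217.1478 Y125.3609
G1 X226.6819 Y149.1172
G1 X239.3997 Y167.6649
M5
G0 X40.7800 Y43.8209
M4 S615
G1 X48.7650 Y48.6155 F1743
G1 X86.0957 Y75.3445
G1 X134.7799 Y112.1516
G1 X176.8258 Y147.1805
G1 X194.2412 Y168.5748
M5
G0 X0.0000 Y0.0000

Since the viewBox matches the mm dimensions, user units are millimetres directly. The only transform is the Y-flip y_m = 207.8084 − y_svg.

Shape 1 is a cubic bezier drawn with `<path>`. Its stroke #ff00ff means cut at S910, F908. After flipping Y the toolpath is (196.0355,183.7042) → (198.9122,174.3507) → (202.1209,136.4245) → (206.1760,89.3222) → (211.5922,52.4401) → (218.8839,45.1746).

Shape 2 is a regular polygon drawn with `<polygon>`. Its stroke #ff00ff means cut at S910, F908. After flipping Y the toolpath is (134.4402,57.0035) → (154.2559,47.3981) → (151.2440,25.5840) → (129.5669,21.7075) → (119.1815,41.1258) → (134.4402,57.0035), returning to the start.

Shape 3 is a quadratic bezier drawn with `<path>`. Its stroke #ff0000 means score at S615, F1743. After flipping Y the toolpath is (207.6473,22.8408) → (207.6305,62.2227) → (210.7973,96.3961) → (217.1478,125.3609) → (226.6819,149.1172) → (239.3997,167.6649).

Shape 4 is a cubic bezier drawn with `<path>`. Its stroke #ff0000 means score at S615, F1743. After flipping Y the toolpath is (40.7800,43.8209) → (48.7650,48.6155) → (86.0957,75.3445) → (134.7799,112.1516) → (176.8258,147.1805) → (194.2412,168.5748).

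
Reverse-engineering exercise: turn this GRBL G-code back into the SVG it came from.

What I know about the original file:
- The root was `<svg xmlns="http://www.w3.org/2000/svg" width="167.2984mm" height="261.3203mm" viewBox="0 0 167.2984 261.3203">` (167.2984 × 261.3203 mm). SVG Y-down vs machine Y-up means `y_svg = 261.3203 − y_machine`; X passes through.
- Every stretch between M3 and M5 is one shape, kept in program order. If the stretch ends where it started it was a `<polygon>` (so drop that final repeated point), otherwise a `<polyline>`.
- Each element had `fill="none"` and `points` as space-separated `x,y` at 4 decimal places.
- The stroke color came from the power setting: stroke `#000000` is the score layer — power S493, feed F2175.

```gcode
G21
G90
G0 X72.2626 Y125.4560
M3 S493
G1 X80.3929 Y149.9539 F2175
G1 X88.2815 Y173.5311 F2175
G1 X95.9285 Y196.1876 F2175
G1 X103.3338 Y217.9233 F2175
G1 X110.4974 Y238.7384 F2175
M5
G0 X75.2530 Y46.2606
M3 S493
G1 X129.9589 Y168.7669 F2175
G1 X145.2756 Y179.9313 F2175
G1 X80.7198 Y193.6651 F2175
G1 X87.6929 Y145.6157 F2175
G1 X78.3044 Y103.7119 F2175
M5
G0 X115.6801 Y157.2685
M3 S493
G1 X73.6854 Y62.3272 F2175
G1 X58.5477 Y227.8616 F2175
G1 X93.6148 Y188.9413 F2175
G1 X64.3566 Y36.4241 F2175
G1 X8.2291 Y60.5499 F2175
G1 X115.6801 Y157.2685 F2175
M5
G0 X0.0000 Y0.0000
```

<svg xmlns="http://www.w3.org/2000/svg" width="167.2984mm" height="261.3203mm" viewBox="0 0 167.2984 261.3203">
  <polyline points="72.2626,135.8643 80.3929,111.3664 88.2815,87.7892 95.9285,65.1327 103.3338,43.3970 110.4974,22.5819" fill="none" stroke="#000000"/>
  <polyline points="75.2530,215.0597 129.9589,92.5534 145.2756,81.3890 80.7198,67.6552 87.6929,115.7046 78.3044,157.6084" fill="none" stroke="#000000"/>
  <polygon points="115.6801,104.0518 73.6854,198.9931 58.5477,33.4587 93.6148,72.3790 64.3566,224.8962 8.2291,200.7704" fill="none" stroke="#000000"/>
</svg>

Machine Y-up, SVG Y-down with viewBox height 261.3203, so y_svg = 261.3203 − y_machine; X carries over. Every run uses S493, so all elements get stroke `#000000` (score).

Run 1: The run is open, so emit a `<polyline>` with points (Y-flipped): 72.2626,135.8643 80.3929,111.3664 88.2815,87.7892 95.9285,65.1327 103.3338,43.3970 110.4974,22.5819.

Run 2: The run is open, so emit a `<polyline>` with points (Y-flipped): 75.2530,215.0597 129.9589,92.5534 145.2756,81.3890 80.7198,67.6552 87.6929,115.7046 78.3044,157.6084.

Run 3: The run returns to its start, so emit a `<polygon>` with points (Y-flipped): 115.6801,104.0518 73.6854,198.9931 58.5477,33.4587 93.6148,72.3790 64.3566,224.8962 8.2291,200.7704.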